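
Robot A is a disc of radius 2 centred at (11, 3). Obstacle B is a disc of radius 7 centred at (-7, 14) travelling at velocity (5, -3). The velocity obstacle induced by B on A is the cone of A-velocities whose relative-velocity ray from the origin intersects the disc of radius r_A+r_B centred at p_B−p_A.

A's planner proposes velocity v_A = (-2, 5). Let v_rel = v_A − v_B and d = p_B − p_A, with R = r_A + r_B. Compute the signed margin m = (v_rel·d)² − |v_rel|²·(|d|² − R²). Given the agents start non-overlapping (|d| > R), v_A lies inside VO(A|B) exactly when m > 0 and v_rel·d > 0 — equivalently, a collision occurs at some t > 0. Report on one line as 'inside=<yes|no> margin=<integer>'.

d = (-18, 11),  |d|² = 445;  R = 2+7 = 9,  c = 445−9² = 364
v_rel = (-7, 8),  |v_rel|² = 113;  v_rel·d = (-7)·(-18) + (8)·(11) = 214
113·t² − 428·t + 364 = 0  ⇒  m = 214² − 113·364 = 4664
m = 4664 > 0,  v_rel·d = 214 > 0  ⇒  inside

inside=yes margin=4664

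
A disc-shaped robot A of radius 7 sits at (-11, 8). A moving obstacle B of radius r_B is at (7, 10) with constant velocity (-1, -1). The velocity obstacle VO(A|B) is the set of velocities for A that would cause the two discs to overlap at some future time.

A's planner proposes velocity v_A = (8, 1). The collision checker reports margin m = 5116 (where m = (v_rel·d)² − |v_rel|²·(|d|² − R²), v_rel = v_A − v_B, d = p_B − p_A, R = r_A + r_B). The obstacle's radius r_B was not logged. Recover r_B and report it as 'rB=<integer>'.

m = 5116
d = (18, 2);  v_rel = (9, 2),  |v_rel|² = 85
v_rel×d = (9)·(2) − (2)·(18) = -18
since m = R²·85 − (-18)²:  R² = (324 + 5116) / 85 = 64
R = √64 = 8  ⇒  r_B = 8 − 7 = 1

rB=1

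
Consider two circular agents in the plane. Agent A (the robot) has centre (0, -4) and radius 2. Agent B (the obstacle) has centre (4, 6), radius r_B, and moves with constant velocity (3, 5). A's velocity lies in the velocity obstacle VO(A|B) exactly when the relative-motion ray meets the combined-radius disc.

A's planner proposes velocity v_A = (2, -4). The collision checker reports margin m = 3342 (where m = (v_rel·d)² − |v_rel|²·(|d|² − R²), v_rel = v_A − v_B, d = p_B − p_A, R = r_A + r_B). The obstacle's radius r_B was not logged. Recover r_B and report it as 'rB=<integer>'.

m = 3342
d = (4, 10);  v_rel = (-1, -9),  |v_rel|² = 82
v_rel×d = (-1)·(10) − (-9)·(4) = 26
since m = R²·82 − 26²:  R² = (676 + 3342) / 82 = 49
R = √49 = 7  ⇒  r_B = 7 − 2 = 5

rB=5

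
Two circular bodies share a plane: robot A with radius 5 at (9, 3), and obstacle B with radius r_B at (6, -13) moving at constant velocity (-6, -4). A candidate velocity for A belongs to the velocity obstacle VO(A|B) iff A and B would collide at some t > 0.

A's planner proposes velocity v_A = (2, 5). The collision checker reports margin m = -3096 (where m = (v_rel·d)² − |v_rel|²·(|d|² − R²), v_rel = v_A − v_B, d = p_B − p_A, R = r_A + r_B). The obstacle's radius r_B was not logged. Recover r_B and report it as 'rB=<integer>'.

m = -3096
d = (-3, -16);  v_rel = (8, 9),  |v_rel|² = 145
v_rel×d = (8)·(-16) − (9)·(-3) = -101
since m = R²·145 − (-101)²:  R² = (10201 + -3096) / 145 = 49
R = √49 = 7  ⇒  r_B = 7 − 5 = 2

rB=2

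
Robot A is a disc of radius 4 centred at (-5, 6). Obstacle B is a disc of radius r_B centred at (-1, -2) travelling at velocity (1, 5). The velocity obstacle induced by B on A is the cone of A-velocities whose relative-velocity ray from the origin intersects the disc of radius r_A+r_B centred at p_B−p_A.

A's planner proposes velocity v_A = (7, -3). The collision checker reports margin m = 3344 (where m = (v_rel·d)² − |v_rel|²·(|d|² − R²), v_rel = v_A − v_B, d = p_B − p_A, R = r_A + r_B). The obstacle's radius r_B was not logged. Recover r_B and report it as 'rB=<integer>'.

m = 3344
d = (4, -8);  v_rel = (6, -8),  |v_rel|² = 100
v_rel×d = (6)·(-8) − (-8)·(4) = -16
since m = R²·100 − (-16)²:  R² = (256 + 3344) / 100 = 36
R = √36 = 6  ⇒  r_B = 6 − 4 = 2

rB=2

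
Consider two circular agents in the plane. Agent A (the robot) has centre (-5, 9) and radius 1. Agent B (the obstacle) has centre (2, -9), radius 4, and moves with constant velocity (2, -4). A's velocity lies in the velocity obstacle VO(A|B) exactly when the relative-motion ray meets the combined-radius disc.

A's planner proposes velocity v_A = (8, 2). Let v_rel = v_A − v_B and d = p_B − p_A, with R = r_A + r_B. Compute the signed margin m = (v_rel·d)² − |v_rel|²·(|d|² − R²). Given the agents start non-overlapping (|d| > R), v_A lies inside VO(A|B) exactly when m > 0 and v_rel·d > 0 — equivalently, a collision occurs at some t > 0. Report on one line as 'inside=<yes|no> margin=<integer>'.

d = (7, -18),  |d|² = 373;  R = 1+4 = 5,  c = 373−5² = 348
v_rel = (6, 6),  |v_rel|² = 72;  v_rel·d = (6)·(7) + (6)·(-18) = -66
72·t² + 132·t + 348 = 0  ⇒  m = (-66)² − 72·348 = -20700
m = -20700 < 0,  v_rel·d = -66 < 0  ⇒  outside

inside=no margin=-20700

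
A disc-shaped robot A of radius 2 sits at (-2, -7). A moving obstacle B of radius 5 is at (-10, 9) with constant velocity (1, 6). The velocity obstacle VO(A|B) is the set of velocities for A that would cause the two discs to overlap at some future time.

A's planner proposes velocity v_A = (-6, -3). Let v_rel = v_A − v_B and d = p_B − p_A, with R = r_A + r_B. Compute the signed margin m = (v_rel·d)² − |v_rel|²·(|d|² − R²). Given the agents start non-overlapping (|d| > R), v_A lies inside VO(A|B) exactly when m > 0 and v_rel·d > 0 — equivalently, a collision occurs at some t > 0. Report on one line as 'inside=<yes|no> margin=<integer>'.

d = (-8, 16),  |d|² = 320;  R = 2+5 = 7,  c = 320−7² = 271
v_rel = (-7, -9),  |v_rel|² = 130;  v_rel·d = (-7)·(-8) + (-9)·(16) = -88
130·t² + 176·t + 271 = 0  ⇒  m = (-88)² − 130·271 = -27486
m = -27486 < 0,  v_rel·d = -88 < 0  ⇒  outside

inside=no margin=-27486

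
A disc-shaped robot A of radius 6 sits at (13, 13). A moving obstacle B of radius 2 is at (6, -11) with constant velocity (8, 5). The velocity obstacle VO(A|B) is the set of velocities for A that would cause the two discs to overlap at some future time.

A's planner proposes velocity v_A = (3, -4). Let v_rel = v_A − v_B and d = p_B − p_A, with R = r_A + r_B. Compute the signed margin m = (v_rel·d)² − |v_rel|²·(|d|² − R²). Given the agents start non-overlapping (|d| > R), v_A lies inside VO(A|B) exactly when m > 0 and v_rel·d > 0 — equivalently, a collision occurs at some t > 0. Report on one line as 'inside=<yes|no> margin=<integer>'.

d = (-7, -24),  |d|² = 625;  R = 6+2 = 8,  c = 625−8² = 561
v_rel = (-5, -9),  |v_rel|² = 106;  v_rel·d = (-5)·(-7) + (-9)·(-24) = 251
106·t² − 502·t + 561 = 0  ⇒  m = 251² − 106·561 = 3535
m = 3535 > 0,  v_rel·d = 251 > 0  ⇒  inside

inside=yes margin=3535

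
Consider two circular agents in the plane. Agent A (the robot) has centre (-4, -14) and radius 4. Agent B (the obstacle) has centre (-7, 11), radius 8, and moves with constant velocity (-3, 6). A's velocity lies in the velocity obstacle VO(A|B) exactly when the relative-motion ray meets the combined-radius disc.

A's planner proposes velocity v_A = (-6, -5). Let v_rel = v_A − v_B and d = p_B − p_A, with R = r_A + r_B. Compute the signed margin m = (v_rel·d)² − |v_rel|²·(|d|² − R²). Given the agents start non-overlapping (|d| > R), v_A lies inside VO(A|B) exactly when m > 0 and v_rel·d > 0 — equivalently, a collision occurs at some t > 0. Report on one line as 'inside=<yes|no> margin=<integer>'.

d = (-3, 25),  |d|² = 634;  R = 4+8 = 12,  c = 634−12² = 490
v_rel = (-3, -11),  |v_rel|² = 130;  v_rel·d = (-3)·(-3) + (-11)·(25) = -266
130·t² + 532·t + 490 = 0  ⇒  m = (-266)² − 130·490 = 7056
m = 7056 > 0,  v_rel·d = -266 < 0  ⇒  outside

inside=no margin=7056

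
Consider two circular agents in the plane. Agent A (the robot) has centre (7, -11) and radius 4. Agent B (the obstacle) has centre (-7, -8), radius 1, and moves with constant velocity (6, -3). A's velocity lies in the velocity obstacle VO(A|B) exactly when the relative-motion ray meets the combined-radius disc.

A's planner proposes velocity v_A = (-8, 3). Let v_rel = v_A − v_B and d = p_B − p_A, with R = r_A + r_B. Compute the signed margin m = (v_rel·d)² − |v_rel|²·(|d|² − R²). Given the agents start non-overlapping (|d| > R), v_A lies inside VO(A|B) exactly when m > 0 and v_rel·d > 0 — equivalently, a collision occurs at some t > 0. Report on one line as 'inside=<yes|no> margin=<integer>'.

d = (-14, 3),  |d|² = 205;  R = 4+1 = 5,  c = 205−5² = 180
v_rel = (-14, 6),  |v_rel|² = 232;  v_rel·d = (-14)·(-14) + (6)·(3) = 214
232·t² − 428·t + 180 = 0  ⇒  m = 214² − 232·180 = 4036
m = 4036 > 0,  v_rel·d = 214 > 0  ⇒  inside

inside=yes margin=4036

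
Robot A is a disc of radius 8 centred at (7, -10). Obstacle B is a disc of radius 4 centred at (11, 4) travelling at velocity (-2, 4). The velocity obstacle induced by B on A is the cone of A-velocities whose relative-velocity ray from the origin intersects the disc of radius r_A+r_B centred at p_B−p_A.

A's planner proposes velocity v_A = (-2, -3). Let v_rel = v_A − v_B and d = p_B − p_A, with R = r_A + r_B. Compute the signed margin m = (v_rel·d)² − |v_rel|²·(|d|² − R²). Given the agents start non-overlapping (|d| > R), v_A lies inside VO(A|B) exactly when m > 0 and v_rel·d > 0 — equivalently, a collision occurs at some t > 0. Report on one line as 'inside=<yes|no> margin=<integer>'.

d = (4, 14),  |d|² = 212;  R = 8+4 = 12,  c = 212−12² = 68
v_rel = (0, -7),  |v_rel|² = 49;  v_rel·d = (0)·(4) + (-7)·(14) = -98
49·t² + 196·t + 68 = 0  ⇒  m = (-98)² − 49·68 = 6272
m = 6272 > 0,  v_rel·d = -98 < 0  ⇒  outside

inside=no margin=6272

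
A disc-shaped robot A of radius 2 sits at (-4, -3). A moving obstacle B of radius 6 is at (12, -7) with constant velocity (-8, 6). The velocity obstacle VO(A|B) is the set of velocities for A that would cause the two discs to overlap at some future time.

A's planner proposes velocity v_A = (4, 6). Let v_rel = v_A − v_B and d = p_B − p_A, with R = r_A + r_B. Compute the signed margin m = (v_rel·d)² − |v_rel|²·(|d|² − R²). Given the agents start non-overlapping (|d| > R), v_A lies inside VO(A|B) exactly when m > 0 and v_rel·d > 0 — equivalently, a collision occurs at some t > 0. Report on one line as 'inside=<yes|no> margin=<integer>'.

d = (16, -4),  |d|² = 272;  R = 2+6 = 8,  c = 272−8² = 208
v_rel = (12, 0),  |v_rel|² = 144;  v_rel·d = (12)·(16) + (0)·(-4) = 192
144·t² − 384·t + 208 = 0  ⇒  m = 192² − 144·208 = 6912
m = 6912 > 0,  v_rel·d = 192 > 0  ⇒  inside

inside=yes margin=6912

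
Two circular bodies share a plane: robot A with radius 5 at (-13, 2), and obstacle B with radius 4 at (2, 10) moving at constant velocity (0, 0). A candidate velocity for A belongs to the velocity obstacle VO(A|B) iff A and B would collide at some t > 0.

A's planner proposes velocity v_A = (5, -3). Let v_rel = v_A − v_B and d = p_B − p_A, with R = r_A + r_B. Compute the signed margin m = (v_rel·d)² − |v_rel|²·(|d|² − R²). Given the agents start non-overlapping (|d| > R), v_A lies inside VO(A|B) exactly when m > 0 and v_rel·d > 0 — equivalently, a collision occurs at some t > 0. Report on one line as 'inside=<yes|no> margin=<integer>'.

d = (15, 8),  |d|² = 289;  R = 5+4 = 9,  c = 289−9² = 208
v_rel = (5, -3),  |v_rel|² = 34;  v_rel·d = (5)·(15) + (-3)·(8) = 51
34·t² − 102·t + 208 = 0  ⇒  m = 51² − 34·208 = -4471
m = -4471 < 0,  v_rel·d = 51 > 0  ⇒  outside

inside=no margin=-4471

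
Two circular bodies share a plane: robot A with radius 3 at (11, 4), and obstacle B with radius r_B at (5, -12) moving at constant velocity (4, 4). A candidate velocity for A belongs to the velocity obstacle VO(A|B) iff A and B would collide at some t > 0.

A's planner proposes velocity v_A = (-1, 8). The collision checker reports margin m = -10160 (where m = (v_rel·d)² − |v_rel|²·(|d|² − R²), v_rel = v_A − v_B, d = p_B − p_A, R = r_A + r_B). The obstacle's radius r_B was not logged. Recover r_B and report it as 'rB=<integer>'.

m = -10160
d = (-6, -16);  v_rel = (-5, 4),  |v_rel|² = 41
v_rel×d = (-5)·(-16) − (4)·(-6) = 104
since m = R²·41 − 104²:  R² = (10816 + -10160) / 41 = 16
R = √16 = 4  ⇒  r_B = 4 − 3 = 1

rB=1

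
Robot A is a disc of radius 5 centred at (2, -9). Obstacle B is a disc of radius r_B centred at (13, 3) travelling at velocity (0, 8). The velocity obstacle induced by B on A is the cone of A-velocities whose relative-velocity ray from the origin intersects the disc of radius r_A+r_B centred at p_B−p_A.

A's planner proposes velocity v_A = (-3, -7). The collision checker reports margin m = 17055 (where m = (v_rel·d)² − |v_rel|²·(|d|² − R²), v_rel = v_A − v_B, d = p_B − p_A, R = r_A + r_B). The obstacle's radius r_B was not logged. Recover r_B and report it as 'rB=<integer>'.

m = 17055
d = (11, 12);  v_rel = (-3, -15),  |v_rel|² = 234
v_rel×d = (-3)·(12) − (-15)·(11) = 129
since m = R²·234 − 129²:  R² = (16641 + 17055) / 234 = 144
R = √144 = 12  ⇒  r_B = 12 − 5 = 7

rB=7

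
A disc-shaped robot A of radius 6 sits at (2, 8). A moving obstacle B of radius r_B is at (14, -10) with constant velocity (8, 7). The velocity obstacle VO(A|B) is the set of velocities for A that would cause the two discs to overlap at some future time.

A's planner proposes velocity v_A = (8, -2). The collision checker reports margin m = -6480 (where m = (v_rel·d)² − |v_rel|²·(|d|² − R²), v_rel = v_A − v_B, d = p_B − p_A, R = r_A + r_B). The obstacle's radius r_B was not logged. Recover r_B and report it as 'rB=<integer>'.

m = -6480
d = (12, -18);  v_rel = (0, -9),  |v_rel|² = 81
v_rel×d = (0)·(-18) − (-9)·(12) = 108
since m = R²·81 − 108²:  R² = (11664 + -6480) / 81 = 64
R = √64 = 8  ⇒  r_B = 8 − 6 = 2

rB=2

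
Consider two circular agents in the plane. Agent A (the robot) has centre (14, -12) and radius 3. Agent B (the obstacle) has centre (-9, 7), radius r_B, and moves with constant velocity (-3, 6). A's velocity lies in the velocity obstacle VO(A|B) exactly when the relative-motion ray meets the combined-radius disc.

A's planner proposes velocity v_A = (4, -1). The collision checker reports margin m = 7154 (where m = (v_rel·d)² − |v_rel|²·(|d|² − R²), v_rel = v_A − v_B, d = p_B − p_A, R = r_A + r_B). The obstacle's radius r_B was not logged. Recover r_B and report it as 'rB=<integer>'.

m = 7154
d = (-23, 19);  v_rel = (7, -7),  |v_rel|² = 98
v_rel×d = (7)·(19) − (-7)·(-23) = -28
since m = R²·98 − (-28)²:  R² = (784 + 7154) / 98 = 81
R = √81 = 9  ⇒  r_B = 9 − 3 = 6

rB=6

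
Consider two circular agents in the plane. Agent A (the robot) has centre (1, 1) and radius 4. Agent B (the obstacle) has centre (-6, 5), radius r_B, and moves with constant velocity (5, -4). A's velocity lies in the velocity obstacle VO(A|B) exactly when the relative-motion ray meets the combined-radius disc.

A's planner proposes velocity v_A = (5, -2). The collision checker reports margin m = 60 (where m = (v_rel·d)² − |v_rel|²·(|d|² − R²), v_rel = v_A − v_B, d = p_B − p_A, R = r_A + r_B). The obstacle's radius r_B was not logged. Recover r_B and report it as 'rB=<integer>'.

m = 60
d = (-7, 4);  v_rel = (0, 2),  |v_rel|² = 4
v_rel×d = (0)·(4) − (2)·(-7) = 14
since m = R²·4 − 14²:  R² = (196 + 60) / 4 = 64
R = √64 = 8  ⇒  r_B = 8 − 4 = 4

rB=4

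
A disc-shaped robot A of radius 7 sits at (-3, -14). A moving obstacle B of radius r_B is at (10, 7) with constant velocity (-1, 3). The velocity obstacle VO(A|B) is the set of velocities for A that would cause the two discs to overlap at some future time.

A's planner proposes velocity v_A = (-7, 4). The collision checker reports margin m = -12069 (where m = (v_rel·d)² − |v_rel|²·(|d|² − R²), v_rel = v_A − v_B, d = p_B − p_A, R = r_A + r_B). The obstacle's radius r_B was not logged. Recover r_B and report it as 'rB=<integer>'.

m = -12069
d = (13, 21);  v_rel = (-6, 1),  |v_rel|² = 37
v_rel×d = (-6)·(21) − (1)·(13) = -139
since m = R²·37 − (-139)²:  R² = (19321 + -12069) / 37 = 196
R = √196 = 14  ⇒  r_B = 14 − 7 = 7

rB=7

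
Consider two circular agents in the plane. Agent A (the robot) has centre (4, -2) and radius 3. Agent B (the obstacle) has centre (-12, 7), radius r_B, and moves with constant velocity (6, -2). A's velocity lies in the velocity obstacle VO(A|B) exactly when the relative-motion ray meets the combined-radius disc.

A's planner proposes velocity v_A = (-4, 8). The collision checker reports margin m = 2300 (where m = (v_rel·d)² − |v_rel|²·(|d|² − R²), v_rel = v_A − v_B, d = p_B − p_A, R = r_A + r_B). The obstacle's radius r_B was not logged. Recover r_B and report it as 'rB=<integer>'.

m = 2300
d = (-16, 9);  v_rel = (-10, 10),  |v_rel|² = 200
v_rel×d = (-10)·(9) − (10)·(-16) = 70
since m = R²·200 − 70²:  R² = (4900 + 2300) / 200 = 36
R = √36 = 6  ⇒  r_B = 6 − 3 = 3

rB=3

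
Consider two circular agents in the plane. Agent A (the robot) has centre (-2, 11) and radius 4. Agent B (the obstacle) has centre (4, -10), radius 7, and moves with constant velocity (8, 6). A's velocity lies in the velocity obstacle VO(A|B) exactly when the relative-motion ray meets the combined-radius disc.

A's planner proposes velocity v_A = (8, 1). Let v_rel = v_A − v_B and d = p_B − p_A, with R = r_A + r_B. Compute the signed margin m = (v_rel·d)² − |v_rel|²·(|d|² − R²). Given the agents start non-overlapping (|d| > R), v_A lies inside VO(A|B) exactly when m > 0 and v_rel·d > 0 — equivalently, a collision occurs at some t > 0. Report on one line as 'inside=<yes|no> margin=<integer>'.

d = (6, -21),  |d|² = 477;  R = 4+7 = 11,  c = 477−11² = 356
v_rel = (0, -5),  |v_rel|² = 25;  v_rel·d = (0)·(6) + (-5)·(-21) = 105
25·t² − 210·t + 356 = 0  ⇒  m = 105² − 25·356 = 2125
m = 2125 > 0,  v_rel·d = 105 > 0  ⇒  inside

inside=yes margin=2125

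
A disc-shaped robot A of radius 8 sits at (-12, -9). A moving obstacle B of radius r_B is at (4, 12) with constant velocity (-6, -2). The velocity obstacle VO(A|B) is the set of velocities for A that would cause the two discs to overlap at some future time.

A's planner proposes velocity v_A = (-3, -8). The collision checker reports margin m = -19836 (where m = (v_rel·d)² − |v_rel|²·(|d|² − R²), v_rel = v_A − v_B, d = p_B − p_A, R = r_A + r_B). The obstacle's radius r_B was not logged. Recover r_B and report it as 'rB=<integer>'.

m = -19836
d = (16, 21);  v_rel = (3, -6),  |v_rel|² = 45
v_rel×d = (3)·(21) − (-6)·(16) = 159
since m = R²·45 − 159²:  R² = (25281 + -19836) / 45 = 121
R = √121 = 11  ⇒  r_B = 11 − 8 = 3

rB=3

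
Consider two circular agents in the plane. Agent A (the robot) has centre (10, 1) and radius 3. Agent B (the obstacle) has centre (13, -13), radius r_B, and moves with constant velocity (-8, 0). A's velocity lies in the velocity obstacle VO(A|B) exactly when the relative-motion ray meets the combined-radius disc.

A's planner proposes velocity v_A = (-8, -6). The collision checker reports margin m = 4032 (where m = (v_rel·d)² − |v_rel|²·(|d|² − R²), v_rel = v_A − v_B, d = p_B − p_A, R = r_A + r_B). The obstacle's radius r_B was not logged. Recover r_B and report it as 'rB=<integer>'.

m = 4032
d = (3, -14);  v_rel = (0, -6),  |v_rel|² = 36
v_rel×d = (0)·(-14) − (-6)·(3) = 18
since m = R²·36 − 18²:  R² = (324 + 4032) / 36 = 121
R = √121 = 11  ⇒  r_B = 11 − 3 = 8

rB=8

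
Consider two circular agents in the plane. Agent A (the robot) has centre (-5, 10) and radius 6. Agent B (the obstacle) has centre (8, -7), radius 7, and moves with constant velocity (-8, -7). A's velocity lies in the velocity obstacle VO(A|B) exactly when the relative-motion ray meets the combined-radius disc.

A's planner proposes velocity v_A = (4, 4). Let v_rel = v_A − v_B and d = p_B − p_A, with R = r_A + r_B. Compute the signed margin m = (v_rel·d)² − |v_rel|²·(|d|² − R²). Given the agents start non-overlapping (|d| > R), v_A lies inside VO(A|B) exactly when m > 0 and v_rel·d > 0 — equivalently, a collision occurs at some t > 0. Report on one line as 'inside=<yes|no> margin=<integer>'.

d = (13, -17),  |d|² = 458;  R = 6+7 = 13,  c = 458−13² = 289
v_rel = (12, 11),  |v_rel|² = 265;  v_rel·d = (12)·(13) + (11)·(-17) = -31
265·t² + 62·t + 289 = 0  ⇒  m = (-31)² − 265·289 = -75624
m = -75624 < 0,  v_rel·d = -31 < 0  ⇒  outside

inside=no margin=-75624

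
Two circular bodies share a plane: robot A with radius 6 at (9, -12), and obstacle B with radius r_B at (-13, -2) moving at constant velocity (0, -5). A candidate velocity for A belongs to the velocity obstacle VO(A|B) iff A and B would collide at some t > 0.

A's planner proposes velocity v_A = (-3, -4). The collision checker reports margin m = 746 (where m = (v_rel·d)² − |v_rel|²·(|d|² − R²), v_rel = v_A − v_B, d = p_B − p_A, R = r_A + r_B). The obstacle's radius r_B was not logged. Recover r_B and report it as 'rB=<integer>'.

m = 746
d = (-22, 10);  v_rel = (-3, 1),  |v_rel|² = 10
v_rel×d = (-3)·(10) − (1)·(-22) = -8
since m = R²·10 − (-8)²:  R² = (64 + 746) / 10 = 81
R = √81 = 9  ⇒  r_B = 9 − 6 = 3

rB=3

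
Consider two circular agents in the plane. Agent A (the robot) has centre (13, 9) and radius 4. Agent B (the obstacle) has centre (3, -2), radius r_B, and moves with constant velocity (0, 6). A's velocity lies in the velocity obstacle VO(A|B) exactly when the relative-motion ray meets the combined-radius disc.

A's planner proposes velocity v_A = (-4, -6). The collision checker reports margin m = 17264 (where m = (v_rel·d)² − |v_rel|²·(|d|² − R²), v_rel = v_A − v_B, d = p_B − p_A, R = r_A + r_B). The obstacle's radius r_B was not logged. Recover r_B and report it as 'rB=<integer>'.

m = 17264
d = (-10, -11);  v_rel = (-4, -12),  |v_rel|² = 160
v_rel×d = (-4)·(-11) − (-12)·(-10) = -76
since m = R²·160 − (-76)²:  R² = (5776 + 17264) / 160 = 144
R = √144 = 12  ⇒  r_B = 12 − 4 = 8

rB=8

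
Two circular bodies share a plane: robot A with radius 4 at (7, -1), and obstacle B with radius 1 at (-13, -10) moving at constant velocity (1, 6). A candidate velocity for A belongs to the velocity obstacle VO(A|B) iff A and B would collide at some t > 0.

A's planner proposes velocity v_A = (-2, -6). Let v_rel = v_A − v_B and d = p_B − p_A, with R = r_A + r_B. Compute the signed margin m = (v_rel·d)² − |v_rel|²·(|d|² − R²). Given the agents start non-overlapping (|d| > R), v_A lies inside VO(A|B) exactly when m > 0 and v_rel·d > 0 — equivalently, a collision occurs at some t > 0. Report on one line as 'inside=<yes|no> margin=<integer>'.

d = (-20, -9),  |d|² = 481;  R = 4+1 = 5,  c = 481−5² = 456
v_rel = (-3, -12),  |v_rel|² = 153;  v_rel·d = (-3)·(-20) + (-12)·(-9) = 168
153·t² − 336·t + 456 = 0  ⇒  m = 168² − 153·456 = -41544
m = -41544 < 0,  v_rel·d = 168 > 0  ⇒  outside

inside=no margin=-41544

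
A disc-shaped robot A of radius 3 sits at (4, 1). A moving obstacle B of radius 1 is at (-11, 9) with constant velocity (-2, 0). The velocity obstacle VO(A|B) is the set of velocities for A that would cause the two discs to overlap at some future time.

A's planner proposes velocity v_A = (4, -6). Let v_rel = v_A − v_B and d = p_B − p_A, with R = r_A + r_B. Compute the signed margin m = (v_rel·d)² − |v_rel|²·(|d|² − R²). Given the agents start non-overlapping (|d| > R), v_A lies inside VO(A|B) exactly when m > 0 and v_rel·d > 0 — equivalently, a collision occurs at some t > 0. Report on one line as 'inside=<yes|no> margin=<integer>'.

d = (-15, 8),  |d|² = 289;  R = 3+1 = 4,  c = 289−4² = 273
v_rel = (6, -6),  |v_rel|² = 72;  v_rel·d = (6)·(-15) + (-6)·(8) = -138
72·t² + 276·t + 273 = 0  ⇒  m = (-138)² − 72·273 = -612
m = -612 < 0,  v_rel·d = -138 < 0  ⇒  outside

inside=no margin=-612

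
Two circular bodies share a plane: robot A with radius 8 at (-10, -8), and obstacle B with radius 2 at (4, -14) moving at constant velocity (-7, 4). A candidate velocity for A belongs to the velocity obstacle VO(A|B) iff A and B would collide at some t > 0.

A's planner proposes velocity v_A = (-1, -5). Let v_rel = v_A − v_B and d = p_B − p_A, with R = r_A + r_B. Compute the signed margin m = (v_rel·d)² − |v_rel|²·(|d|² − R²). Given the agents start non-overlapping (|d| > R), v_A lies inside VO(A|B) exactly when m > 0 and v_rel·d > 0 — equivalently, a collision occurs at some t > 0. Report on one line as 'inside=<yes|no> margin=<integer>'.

d = (14, -6),  |d|² = 232;  R = 8+2 = 10,  c = 232−10² = 132
v_rel = (6, -9),  |v_rel|² = 117;  v_rel·d = (6)·(14) + (-9)·(-6) = 138
117·t² − 276·t + 132 = 0  ⇒  m = 138² − 117·132 = 3600
m = 3600 > 0,  v_rel·d = 138 > 0  ⇒  inside

inside=yes margin=3600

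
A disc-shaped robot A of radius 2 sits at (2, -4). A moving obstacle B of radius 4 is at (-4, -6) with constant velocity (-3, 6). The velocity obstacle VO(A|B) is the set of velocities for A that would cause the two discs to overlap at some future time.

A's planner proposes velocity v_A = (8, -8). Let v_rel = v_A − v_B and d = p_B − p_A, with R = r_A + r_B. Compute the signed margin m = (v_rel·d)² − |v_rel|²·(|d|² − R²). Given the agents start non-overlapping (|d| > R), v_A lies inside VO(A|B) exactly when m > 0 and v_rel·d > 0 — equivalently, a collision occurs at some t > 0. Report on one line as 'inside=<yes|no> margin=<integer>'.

d = (-6, -2),  |d|² = 40;  R = 2+4 = 6,  c = 40−6² = 4
v_rel = (11, -14),  |v_rel|² = 317;  v_rel·d = (11)·(-6) + (-14)·(-2) = -38
317·t² + 76·t + 4 = 0  ⇒  m = (-38)² − 317·4 = 176
m = 176 > 0,  v_rel·d = -38 < 0  ⇒  outside

inside=no margin=176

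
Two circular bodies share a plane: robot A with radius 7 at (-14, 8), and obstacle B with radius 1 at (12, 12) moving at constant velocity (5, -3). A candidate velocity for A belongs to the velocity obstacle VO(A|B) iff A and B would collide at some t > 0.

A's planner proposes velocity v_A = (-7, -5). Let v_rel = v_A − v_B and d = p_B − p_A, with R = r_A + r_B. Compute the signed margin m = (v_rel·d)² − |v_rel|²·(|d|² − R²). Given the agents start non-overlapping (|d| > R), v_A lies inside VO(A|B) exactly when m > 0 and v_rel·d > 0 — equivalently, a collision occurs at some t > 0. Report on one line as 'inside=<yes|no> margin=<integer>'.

d = (26, 4),  |d|² = 692;  R = 7+1 = 8,  c = 692−8² = 628
v_rel = (-12, -2),  |v_rel|² = 148;  v_rel·d = (-12)·(26) + (-2)·(4) = -320
148·t² + 640·t + 628 = 0  ⇒  m = (-320)² − 148·628 = 9456
m = 9456 > 0,  v_rel·d = -320 < 0  ⇒  outside

inside=no margin=9456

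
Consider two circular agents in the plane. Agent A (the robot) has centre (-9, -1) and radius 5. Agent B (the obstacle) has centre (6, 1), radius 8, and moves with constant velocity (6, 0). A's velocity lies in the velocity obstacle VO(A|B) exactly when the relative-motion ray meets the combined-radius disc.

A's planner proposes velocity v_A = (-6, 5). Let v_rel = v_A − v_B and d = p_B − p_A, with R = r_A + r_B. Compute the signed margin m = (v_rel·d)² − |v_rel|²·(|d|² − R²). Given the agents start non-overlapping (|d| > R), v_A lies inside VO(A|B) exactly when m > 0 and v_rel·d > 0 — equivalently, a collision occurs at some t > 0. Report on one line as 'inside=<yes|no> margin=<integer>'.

d = (15, 2),  |d|² = 229;  R = 5+8 = 13,  c = 229−13² = 60
v_rel = (-12, 5),  |v_rel|² = 169;  v_rel·d = (-12)·(15) + (5)·(2) = -170
169·t² + 340·t + 60 = 0  ⇒  m = (-170)² − 169·60 = 18760
m = 18760 > 0,  v_rel·d = -170 < 0  ⇒  outside

inside=no margin=18760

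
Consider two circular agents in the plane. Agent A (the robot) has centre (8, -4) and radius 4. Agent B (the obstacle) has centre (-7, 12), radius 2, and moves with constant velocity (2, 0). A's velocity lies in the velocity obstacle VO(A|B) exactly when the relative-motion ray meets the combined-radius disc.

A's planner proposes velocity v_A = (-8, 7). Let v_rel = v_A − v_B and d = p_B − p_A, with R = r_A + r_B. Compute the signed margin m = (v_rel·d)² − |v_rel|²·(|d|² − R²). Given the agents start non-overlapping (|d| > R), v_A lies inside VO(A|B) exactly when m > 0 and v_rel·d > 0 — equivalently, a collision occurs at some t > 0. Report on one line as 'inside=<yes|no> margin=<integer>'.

d = (-15, 16),  |d|² = 481;  R = 4+2 = 6,  c = 481−6² = 445
v_rel = (-10, 7),  |v_rel|² = 149;  v_rel·d = (-10)·(-15) + (7)·(16) = 262
149·t² − 524·t + 445 = 0  ⇒  m = 262² − 149·445 = 2339
m = 2339 > 0,  v_rel·d = 262 > 0  ⇒  inside

inside=yes margin=2339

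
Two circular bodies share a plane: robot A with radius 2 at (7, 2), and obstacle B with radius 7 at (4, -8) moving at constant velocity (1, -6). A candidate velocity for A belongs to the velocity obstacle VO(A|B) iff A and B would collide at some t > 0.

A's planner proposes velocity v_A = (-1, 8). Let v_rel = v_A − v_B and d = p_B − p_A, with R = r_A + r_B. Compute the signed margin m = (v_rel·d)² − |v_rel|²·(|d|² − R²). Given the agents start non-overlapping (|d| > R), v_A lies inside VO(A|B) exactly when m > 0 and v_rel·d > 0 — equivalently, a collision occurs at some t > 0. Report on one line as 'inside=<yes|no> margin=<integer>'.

d = (-3, -10),  |d|² = 109;  R = 2+7 = 9,  c = 109−9² = 28
v_rel = (-2, 14),  |v_rel|² = 200;  v_rel·d = (-2)·(-3) + (14)·(-10) = -134
200·t² + 268·t + 28 = 0  ⇒  m = (-134)² − 200·28 = 12356
m = 12356 > 0,  v_rel·d = -134 < 0  ⇒  outside

inside=no margin=12356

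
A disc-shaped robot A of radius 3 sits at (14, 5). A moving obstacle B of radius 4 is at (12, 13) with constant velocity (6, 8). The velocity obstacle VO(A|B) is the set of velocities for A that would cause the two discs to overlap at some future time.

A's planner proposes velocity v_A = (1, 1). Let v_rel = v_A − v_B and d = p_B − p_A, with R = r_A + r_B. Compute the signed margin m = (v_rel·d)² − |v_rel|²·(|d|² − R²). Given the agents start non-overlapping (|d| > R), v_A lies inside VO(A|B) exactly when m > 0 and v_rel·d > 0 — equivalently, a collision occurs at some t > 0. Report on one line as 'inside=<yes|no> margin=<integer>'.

d = (-2, 8),  |d|² = 68;  R = 3+4 = 7,  c = 68−7² = 19
v_rel = (-5, -7),  |v_rel|² = 74;  v_rel·d = (-5)·(-2) + (-7)·(8) = -46
74·t² + 92·t + 19 = 0  ⇒  m = (-46)² − 74·19 = 710
m = 710 > 0,  v_rel·d = -46 < 0  ⇒  outside

inside=no margin=710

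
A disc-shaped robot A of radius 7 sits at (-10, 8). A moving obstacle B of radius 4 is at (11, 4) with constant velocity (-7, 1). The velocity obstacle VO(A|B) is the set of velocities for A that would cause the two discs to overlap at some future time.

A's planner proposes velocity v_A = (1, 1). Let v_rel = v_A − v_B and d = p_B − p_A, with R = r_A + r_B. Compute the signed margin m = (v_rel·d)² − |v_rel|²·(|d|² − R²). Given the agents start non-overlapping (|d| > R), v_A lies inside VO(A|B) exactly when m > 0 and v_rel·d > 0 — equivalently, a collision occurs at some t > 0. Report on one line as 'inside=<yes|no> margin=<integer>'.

d = (21, -4),  |d|² = 457;  R = 7+4 = 11,  c = 457−11² = 336
v_rel = (8, 0),  |v_rel|² = 64;  v_rel·d = (8)·(21) + (0)·(-4) = 168
64·t² − 336·t + 336 = 0  ⇒  m = 168² − 64·336 = 6720
m = 6720 > 0,  v_rel·d = 168 > 0  ⇒  inside

inside=yes margin=6720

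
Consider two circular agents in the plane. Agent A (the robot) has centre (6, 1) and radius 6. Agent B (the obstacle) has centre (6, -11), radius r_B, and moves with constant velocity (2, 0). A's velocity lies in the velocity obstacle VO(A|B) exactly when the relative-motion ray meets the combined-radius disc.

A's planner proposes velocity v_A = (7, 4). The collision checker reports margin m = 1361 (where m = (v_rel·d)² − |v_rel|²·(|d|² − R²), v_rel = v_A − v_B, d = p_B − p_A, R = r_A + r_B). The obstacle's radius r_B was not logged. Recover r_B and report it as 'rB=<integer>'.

m = 1361
d = (0, -12);  v_rel = (5, 4),  |v_rel|² = 41
v_rel×d = (5)·(-12) − (4)·(0) = -60
since m = R²·41 − (-60)²:  R² = (3600 + 1361) / 41 = 121
R = √121 = 11  ⇒  r_B = 11 − 6 = 5

rB=5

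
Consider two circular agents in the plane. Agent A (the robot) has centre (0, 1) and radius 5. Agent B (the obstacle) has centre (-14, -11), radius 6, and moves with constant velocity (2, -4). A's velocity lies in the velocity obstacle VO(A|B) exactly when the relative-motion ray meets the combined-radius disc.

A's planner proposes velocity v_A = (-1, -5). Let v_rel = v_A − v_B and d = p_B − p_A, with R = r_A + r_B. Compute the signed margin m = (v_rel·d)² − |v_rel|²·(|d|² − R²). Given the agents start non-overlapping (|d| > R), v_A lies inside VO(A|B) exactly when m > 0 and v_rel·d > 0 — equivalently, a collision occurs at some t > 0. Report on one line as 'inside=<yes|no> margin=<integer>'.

d = (-14, -12),  |d|² = 340;  R = 5+6 = 11,  c = 340−11² = 219
v_rel = (-3, -1),  |v_rel|² = 10;  v_rel·d = (-3)·(-14) + (-1)·(-12) = 54
10·t² − 108·t + 219 = 0  ⇒  m = 54² − 10·219 = 726
m = 726 > 0,  v_rel·d = 54 > 0  ⇒  inside

inside=yes margin=726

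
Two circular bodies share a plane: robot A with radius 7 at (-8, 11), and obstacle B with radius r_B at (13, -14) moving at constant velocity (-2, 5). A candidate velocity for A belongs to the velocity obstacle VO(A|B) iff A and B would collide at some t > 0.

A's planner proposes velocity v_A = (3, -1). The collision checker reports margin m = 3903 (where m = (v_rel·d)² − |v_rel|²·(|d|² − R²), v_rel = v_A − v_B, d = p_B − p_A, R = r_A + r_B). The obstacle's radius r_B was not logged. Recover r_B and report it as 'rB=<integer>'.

m = 3903
d = (21, -25);  v_rel = (5, -6),  |v_rel|² = 61
v_rel×d = (5)·(-25) − (-6)·(21) = 1
since m = R²·61 − 1²:  R² = (1 + 3903) / 61 = 64
R = √64 = 8  ⇒  r_B = 8 − 7 = 1

rB=1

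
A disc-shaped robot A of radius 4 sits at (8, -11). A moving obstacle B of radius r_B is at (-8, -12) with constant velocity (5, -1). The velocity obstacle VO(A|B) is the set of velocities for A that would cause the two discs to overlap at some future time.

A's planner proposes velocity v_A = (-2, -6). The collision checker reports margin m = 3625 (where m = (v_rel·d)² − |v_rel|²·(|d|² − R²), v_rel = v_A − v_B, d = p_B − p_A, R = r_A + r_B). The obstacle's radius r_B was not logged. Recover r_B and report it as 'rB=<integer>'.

m = 3625
d = (-16, -1);  v_rel = (-7, -5),  |v_rel|² = 74
v_rel×d = (-7)·(-1) − (-5)·(-16) = -73
since m = R²·74 − (-73)²:  R² = (5329 + 3625) / 74 = 121
R = √121 = 11  ⇒  r_B = 11 − 4 = 7

rB=7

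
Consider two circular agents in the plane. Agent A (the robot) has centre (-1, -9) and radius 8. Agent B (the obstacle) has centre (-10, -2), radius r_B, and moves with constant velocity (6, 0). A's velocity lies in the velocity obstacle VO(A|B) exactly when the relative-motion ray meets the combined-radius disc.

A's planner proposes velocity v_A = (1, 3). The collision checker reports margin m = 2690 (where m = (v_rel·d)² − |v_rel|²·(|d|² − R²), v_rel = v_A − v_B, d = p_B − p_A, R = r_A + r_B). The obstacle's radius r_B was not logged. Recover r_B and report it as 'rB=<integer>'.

m = 2690
d = (-9, 7);  v_rel = (-5, 3),  |v_rel|² = 34
v_rel×d = (-5)·(7) − (3)·(-9) = -8
since m = R²·34 − (-8)²:  R² = (64 + 2690) / 34 = 81
R = √81 = 9  ⇒  r_B = 9 − 8 = 1

rB=1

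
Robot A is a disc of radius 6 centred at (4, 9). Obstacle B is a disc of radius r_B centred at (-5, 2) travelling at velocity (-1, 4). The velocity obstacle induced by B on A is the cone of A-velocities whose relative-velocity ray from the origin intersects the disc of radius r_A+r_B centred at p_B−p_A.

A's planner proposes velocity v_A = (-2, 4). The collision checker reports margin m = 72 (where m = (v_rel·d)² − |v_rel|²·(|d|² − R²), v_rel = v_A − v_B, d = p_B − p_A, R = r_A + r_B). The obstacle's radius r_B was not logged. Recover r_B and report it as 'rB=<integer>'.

m = 72
d = (-9, -7);  v_rel = (-1, 0),  |v_rel|² = 1
v_rel×d = (-1)·(-7) − (0)·(-9) = 7
since m = R²·1 − 7²:  R² = (49 + 72) / 1 = 121
R = √121 = 11  ⇒  r_B = 11 − 6 = 5

rB=5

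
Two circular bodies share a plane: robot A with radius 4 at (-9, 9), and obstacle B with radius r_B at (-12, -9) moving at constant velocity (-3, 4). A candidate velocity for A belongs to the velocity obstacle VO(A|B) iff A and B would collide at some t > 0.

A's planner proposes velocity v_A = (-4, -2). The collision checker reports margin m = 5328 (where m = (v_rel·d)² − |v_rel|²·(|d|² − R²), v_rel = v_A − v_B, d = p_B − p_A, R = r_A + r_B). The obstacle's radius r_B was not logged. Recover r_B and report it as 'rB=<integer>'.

m = 5328
d = (-3, -18);  v_rel = (-1, -6),  |v_rel|² = 37
v_rel×d = (-1)·(-18) − (-6)·(-3) = 0
since m = R²·37 − 0²:  R² = (0 + 5328) / 37 = 144
R = √144 = 12  ⇒  r_B = 12 − 4 = 8

rB=8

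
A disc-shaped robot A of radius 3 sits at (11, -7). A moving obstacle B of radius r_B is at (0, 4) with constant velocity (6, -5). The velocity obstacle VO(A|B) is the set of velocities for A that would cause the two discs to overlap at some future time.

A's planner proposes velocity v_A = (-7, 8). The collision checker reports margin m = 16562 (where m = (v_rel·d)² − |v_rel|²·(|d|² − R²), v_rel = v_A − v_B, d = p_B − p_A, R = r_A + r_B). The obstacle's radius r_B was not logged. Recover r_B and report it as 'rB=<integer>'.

m = 16562
d = (-11, 11);  v_rel = (-13, 13),  |v_rel|² = 338
v_rel×d = (-13)·(11) − (13)·(-11) = 0
since m = R²·338 − 0²:  R² = (0 + 16562) / 338 = 49
R = √49 = 7  ⇒  r_B = 7 − 3 = 4

rB=4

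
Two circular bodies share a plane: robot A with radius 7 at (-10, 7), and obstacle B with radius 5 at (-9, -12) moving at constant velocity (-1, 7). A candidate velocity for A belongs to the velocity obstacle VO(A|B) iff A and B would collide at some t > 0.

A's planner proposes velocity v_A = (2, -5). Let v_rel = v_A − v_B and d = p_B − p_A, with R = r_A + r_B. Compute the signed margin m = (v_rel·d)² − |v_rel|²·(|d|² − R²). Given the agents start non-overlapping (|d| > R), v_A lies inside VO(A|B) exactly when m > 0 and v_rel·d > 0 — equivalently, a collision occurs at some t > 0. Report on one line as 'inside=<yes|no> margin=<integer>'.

d = (1, -19),  |d|² = 362;  R = 7+5 = 12,  c = 362−12² = 218
v_rel = (3, -12),  |v_rel|² = 153;  v_rel·d = (3)·(1) + (-12)·(-19) = 231
153·t² − 462·t + 218 = 0  ⇒  m = 231² − 153·218 = 20007
m = 20007 > 0,  v_rel·d = 231 > 0  ⇒  inside

inside=yes margin=20007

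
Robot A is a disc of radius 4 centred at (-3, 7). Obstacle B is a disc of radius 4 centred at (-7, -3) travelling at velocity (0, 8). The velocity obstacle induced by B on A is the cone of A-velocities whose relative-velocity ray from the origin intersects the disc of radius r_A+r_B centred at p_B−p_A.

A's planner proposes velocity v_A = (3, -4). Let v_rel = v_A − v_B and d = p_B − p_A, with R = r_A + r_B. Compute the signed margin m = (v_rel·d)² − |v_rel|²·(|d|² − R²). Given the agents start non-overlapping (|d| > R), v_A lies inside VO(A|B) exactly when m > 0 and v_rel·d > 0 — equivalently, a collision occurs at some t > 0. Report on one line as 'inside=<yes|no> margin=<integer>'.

d = (-4, -10),  |d|² = 116;  R = 4+4 = 8,  c = 116−8² = 52
v_rel = (3, -12),  |v_rel|² = 153;  v_rel·d = (3)·(-4) + (-12)·(-10) = 108
153·t² − 216·t + 52 = 0  ⇒  m = 108² − 153·52 = 3708
m = 3708 > 0,  v_rel·d = 108 > 0  ⇒  inside

inside=yes margin=3708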